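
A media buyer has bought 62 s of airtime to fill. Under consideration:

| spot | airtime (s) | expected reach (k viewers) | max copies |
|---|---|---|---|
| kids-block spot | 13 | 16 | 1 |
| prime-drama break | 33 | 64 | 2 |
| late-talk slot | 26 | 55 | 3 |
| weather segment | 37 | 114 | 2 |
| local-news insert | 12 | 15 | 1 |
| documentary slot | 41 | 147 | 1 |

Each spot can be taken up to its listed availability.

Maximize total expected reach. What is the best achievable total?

Density check — documentary slot 3.59, weather segment 3.08, late-talk slot 2.12, prime-drama break 1.94 are the best per s.
A density-first pass picks local-news insert + documentary slot — 162 at 53 s.
The 12 s tied up in local-news insert is better spent on kids-block spot — total rises to 163 (54 s).

163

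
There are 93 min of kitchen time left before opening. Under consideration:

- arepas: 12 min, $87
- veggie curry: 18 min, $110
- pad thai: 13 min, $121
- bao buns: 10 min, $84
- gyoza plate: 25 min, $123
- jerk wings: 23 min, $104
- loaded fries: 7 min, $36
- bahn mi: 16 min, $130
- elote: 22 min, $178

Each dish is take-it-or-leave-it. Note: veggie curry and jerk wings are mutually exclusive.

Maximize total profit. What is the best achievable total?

710

Taking arepas + veggie curry + pad thai + bao buns + bahn mi + elote: 91 min used, 710 in profit.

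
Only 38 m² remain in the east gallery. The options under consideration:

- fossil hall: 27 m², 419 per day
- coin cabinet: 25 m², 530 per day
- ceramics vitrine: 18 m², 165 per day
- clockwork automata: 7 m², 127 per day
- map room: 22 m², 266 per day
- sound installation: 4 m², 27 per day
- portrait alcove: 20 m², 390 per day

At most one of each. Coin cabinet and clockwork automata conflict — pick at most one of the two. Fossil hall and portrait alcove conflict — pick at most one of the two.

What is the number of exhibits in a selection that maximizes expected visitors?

3

The maximum expected visitors within 38 m² is 573.
For example fossil hall + clockwork automata + sound installation achieves it, using 38 m².
Any selection reaching 573 contains exactly 3 exhibits.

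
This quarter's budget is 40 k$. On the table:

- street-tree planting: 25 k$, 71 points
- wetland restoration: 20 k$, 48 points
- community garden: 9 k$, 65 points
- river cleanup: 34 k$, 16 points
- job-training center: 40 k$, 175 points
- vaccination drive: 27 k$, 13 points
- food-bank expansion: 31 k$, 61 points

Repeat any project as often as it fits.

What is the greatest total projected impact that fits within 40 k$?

Best packing: 4×community garden — 36 k$, 260 total.

260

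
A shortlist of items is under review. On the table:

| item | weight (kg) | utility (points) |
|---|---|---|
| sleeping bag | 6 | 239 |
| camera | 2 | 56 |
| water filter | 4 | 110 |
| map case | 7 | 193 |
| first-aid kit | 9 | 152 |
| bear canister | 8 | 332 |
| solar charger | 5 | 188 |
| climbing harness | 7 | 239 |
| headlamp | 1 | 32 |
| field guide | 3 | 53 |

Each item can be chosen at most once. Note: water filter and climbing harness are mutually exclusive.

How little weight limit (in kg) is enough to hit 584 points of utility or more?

15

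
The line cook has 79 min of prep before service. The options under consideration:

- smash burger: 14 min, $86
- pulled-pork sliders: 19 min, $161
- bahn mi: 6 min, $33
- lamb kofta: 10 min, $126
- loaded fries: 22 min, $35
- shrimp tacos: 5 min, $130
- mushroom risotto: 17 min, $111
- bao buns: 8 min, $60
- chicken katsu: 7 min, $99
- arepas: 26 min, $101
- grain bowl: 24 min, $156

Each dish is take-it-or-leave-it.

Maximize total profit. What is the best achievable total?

Density check — shrimp tacos 26.00, chicken katsu 14.14, lamb kofta 12.60, pulled-pork sliders 8.47 are the best per min.
Greedy by ratio would take pulled-pork sliders + bahn mi + lamb kofta + shrimp tacos + mushroom risotto + bao buns + chicken katsu: 72 min used, total 720.
The 17 min tied up in mushroom risotto is better spent on grain bowl — total rises to 765 (79 min).
Runner-up smash burger + pulled-pork sliders + lamb kofta + shrimp tacos + chicken katsu + grain bowl tops out at 758.

765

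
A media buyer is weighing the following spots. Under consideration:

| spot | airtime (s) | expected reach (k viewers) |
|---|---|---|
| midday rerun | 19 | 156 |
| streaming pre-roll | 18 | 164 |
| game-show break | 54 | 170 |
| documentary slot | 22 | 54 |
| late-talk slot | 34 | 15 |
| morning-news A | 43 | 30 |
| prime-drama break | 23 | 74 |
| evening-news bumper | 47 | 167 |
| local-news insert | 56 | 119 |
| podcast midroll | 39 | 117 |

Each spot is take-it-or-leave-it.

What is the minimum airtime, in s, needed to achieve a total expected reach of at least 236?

37

Look for the lowest-airtime combination reaching 236.
midday rerun + streaming pre-roll: 320 expected reach at 37 s.
Any bundle with less than 37 s falls short of 236.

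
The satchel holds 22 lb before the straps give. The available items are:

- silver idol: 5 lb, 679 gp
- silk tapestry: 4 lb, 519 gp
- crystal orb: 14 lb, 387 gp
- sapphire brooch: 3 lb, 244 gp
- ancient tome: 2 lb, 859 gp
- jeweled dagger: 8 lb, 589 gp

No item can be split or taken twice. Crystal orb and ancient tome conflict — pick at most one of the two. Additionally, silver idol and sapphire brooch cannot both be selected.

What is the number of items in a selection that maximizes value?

Best achievable value is 2646.
For example silver idol + silk tapestry + ancient tome + jeweled dagger achieves it, using 19 lb.
All optima have 4 items.

4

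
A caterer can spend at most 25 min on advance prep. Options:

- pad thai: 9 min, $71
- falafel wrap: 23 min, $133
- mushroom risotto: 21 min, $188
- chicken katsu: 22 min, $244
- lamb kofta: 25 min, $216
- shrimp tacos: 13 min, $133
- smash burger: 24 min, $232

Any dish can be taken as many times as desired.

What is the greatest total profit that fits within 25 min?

Best packing: chicken katsu — 22 min, 244 total.
No other feasible combination exceeds 244.

244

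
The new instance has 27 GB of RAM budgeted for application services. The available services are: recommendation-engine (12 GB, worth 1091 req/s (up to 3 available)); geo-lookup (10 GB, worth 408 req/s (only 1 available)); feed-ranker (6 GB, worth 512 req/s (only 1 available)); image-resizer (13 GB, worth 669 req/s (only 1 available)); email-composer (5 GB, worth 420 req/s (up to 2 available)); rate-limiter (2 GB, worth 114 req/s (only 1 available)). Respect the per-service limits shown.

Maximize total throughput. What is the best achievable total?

2296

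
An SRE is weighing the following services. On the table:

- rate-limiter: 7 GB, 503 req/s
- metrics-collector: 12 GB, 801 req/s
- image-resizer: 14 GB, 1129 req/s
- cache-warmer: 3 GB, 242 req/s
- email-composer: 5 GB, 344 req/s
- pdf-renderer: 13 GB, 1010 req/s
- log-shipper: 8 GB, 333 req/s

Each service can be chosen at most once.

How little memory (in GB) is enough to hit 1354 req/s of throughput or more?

Minimise GB subject to total throughput ≥ 1354.
image-resizer + cache-warmer reaches 1371 using 17 GB.
No combination under 17 GB hits 1354.

17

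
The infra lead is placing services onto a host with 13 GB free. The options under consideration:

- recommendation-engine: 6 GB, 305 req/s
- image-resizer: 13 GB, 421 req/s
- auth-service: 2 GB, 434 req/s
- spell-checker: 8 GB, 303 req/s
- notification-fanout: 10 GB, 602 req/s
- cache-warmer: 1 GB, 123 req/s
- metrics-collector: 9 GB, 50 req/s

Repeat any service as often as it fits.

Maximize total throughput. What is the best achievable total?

2727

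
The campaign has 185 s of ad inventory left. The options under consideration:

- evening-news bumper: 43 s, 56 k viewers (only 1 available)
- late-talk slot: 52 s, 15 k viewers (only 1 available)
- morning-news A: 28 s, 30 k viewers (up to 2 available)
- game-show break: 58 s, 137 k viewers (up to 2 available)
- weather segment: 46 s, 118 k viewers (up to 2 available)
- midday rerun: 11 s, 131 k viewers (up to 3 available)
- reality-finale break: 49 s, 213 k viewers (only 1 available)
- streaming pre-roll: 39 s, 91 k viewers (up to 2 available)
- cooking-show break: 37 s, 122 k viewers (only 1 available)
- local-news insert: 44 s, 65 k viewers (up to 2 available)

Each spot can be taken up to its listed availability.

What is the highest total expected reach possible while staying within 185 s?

865

Filling by ratio: weather segment + 3×midday rerun + reality-finale break + cooking-show break for 846, with 20 s left unused.
Dropping weather segment frees 46 s; slotting in game-show break (58 s) lifts the total to 865 at 177 s.
That's the maximum — no swap from here does better than 865.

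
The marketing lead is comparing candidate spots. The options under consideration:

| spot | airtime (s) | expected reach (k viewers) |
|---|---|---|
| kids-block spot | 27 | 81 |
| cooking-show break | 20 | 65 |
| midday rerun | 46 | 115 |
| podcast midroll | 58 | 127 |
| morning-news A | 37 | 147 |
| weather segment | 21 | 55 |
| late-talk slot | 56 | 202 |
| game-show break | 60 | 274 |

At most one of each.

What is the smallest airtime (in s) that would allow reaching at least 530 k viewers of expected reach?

136

Need the lightest bundle worth ≥ 530.
Taking cooking-show break + late-talk slot + game-show break gives 541 (≥ 530) for 136 s.
No combination under 136 s hits 530.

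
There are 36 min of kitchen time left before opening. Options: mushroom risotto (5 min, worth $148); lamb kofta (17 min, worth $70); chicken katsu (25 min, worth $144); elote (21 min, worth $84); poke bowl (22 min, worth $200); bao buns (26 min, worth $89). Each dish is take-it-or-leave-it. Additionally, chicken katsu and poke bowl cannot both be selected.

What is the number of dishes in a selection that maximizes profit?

2

Optimal total is 348.
mushroom risotto + poke bowl hits 348 at 27 min.
Every optimal selection uses 2 dishes.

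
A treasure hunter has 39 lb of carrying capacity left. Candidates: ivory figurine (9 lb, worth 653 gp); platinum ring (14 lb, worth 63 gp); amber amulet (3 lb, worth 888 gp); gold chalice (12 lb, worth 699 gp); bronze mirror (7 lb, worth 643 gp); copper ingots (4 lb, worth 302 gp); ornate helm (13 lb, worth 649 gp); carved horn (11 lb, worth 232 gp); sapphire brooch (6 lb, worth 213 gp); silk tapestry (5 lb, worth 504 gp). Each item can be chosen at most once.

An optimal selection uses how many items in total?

The maximum value within 39 lb is 3387.
ivory figurine + amber amulet + gold chalice + bronze mirror + silk tapestry hits 3387 at 36 lb.
Any selection reaching 3387 contains exactly 5 items.

5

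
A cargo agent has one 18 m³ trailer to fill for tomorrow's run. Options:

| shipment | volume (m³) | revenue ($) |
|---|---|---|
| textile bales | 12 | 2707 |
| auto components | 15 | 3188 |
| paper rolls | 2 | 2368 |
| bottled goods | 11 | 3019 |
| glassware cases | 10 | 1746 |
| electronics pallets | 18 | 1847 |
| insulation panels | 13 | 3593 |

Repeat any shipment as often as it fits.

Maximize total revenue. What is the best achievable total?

21312

Density check — paper rolls 1184.00, insulation panels 276.38, bottled goods 274.45, textile bales 225.58 are the best per m³.
9×paper rolls uses 18 of the 18 m³ and totals 21312.
Every other selection either busts 18 m³ or fails to beat 21312.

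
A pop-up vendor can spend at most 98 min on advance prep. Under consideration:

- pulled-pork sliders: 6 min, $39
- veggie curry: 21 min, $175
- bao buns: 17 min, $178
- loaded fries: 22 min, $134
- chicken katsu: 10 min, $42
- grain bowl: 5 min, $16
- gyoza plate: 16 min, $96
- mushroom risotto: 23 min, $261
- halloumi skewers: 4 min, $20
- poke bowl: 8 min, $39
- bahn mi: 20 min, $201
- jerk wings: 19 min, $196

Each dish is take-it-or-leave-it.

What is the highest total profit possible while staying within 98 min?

Best packing: pulled-pork sliders + bao buns + mushroom risotto + halloumi skewers + poke bowl + bahn mi + jerk wings — 97 min, 934 total.

934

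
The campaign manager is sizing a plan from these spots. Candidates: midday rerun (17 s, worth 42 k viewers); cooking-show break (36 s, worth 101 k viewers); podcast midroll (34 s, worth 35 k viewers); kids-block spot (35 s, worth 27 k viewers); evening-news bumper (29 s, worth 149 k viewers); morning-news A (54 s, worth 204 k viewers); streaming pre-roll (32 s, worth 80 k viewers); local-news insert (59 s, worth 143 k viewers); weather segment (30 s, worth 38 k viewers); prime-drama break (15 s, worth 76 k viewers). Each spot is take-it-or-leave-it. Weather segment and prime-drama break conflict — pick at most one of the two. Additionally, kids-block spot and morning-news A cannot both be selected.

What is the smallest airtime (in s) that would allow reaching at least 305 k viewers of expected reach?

76

Look for the lowest-airtime combination reaching 305.
evening-news bumper + streaming pre-roll + prime-drama break: 305 expected reach at 76 s.
No combination under 76 s hits 305.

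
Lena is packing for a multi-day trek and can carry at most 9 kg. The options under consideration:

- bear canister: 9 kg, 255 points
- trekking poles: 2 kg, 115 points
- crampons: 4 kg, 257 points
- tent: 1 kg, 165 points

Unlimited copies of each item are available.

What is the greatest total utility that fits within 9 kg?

1485

9×tent uses 9 of the 9 kg and totals 1485.
No other feasible combination exceeds 1485.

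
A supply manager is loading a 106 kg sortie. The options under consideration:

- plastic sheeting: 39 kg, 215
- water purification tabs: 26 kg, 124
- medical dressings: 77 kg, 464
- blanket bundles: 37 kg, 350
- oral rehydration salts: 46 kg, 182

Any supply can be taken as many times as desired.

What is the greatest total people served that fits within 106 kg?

824

By people served per kg: blanket bundles 9.46, medical dressings 6.03, plastic sheeting 5.51 lead.
Water purification tabs + 2×blanket bundles uses 100 of the 106 kg and totals 824.
No other feasible combination exceeds 824.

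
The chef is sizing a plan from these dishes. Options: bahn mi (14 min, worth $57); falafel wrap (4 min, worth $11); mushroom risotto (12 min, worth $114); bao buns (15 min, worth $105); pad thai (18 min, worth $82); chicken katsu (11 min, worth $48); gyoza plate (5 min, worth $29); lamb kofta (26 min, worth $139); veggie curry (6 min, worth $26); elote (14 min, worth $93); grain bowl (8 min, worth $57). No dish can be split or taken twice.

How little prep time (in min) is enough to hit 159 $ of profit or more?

Minimise min subject to total profit ≥ 159.
Taking mushroom risotto + grain bowl gives 171 (≥ 159) for 20 min.
Any bundle with less than 20 min falls short of 159.

20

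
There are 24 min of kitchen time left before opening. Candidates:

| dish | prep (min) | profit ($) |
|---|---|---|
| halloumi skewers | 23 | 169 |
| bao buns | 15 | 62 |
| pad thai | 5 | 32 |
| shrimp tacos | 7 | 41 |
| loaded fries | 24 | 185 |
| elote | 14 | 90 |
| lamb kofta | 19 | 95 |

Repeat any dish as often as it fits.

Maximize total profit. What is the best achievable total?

185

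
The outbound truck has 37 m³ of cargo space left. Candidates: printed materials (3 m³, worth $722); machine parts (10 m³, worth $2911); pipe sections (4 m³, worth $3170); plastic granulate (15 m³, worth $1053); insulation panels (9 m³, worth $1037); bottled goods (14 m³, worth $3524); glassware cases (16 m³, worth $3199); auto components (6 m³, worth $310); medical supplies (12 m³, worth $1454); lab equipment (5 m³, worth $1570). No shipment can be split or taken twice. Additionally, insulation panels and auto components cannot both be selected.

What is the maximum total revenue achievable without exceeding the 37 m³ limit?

Taking printed materials + machine parts + pipe sections + bottled goods + lab equipment: 36 m³ used, 11897 in revenue.

11897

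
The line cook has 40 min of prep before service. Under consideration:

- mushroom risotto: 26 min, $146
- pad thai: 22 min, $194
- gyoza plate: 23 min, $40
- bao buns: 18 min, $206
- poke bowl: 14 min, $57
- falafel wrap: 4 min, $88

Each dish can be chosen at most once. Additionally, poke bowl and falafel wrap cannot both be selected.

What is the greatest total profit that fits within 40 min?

Taking pad thai + bao buns: 40 min used, 400 in profit.
No other feasible combination exceeds 400.

400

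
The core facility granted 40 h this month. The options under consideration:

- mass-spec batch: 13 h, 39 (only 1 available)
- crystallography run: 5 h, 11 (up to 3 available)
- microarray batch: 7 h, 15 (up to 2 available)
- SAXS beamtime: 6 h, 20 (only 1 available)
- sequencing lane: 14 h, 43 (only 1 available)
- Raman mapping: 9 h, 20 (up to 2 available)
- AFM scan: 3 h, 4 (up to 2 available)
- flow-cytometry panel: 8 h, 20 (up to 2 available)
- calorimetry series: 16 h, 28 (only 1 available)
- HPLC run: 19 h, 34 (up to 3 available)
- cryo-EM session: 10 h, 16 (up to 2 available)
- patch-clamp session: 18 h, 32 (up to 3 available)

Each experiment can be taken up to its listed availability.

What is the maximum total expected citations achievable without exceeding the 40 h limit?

117

Filling by ratio: mass-spec batch + crystallography run + SAXS beamtime + sequencing lane for 113, with 2 h left unused.
The 5 h tied up in crystallography run is better spent on microarray batch — total rises to 117 (40 h).
Nothing else within 40 h beats 117.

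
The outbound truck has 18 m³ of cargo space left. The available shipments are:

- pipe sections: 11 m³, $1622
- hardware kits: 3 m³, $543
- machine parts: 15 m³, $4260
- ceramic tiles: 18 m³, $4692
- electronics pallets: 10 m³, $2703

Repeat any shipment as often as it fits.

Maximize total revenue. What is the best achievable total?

Ranking by ratio (revenue/m³): machine parts 284.00, electronics pallets 270.30, ceramic tiles 260.67.
Hardware kits + machine parts uses 18 of the 18 m³ and totals 4803.
No other feasible combination exceeds 4803.

4803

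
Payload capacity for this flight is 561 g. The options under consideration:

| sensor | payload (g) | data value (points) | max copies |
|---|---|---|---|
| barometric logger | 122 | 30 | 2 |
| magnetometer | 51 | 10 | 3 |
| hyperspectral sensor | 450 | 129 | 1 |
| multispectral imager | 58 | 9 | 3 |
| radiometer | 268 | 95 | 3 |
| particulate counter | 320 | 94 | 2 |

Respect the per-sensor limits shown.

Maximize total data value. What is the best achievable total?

190

Taking 2×radiometer: 536 g used, 190 in data value.
That's the maximum — no swap from here does better than 190.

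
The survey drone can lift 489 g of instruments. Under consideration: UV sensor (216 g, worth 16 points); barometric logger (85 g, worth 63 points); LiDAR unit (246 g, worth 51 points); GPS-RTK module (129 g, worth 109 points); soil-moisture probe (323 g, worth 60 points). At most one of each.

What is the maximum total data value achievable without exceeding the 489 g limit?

Density check — GPS-RTK module 0.84, barometric logger 0.74, LiDAR unit 0.21, soil-moisture probe 0.19 are the best per g.
Barometric logger + LiDAR unit + GPS-RTK module uses 460 of the 489 g and totals 223.
Next best is UV sensor + barometric logger + GPS-RTK module at 188 (430 g) — short by 35.

223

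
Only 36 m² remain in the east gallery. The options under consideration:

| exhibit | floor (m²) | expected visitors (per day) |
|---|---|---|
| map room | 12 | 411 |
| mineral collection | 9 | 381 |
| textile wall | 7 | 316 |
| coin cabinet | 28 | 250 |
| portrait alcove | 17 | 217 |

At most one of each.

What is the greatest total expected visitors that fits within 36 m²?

1108

Taking map room + mineral collection + textile wall: 28 m² used, 1108 in expected visitors.
Runner-up map room + textile wall + portrait alcove tops out at 944.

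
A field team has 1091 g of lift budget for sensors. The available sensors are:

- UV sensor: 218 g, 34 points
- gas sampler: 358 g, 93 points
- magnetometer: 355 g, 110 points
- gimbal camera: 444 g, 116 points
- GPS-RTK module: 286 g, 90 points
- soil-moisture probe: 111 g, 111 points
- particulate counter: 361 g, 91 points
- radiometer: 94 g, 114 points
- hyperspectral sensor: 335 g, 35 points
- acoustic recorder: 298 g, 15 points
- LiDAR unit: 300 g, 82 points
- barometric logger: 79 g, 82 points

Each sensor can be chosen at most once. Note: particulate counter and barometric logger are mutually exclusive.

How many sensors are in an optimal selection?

5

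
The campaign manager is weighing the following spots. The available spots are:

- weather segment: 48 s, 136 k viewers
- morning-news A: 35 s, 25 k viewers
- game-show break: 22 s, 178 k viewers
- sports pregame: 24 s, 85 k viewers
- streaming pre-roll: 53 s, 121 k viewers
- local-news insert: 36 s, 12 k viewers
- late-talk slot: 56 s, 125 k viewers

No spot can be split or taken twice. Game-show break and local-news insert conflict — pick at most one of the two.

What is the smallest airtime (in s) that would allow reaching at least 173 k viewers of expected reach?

22

Look for the lowest-airtime combination reaching 173.
Taking game-show break gives 178 (≥ 173) for 22 s.
Below 22 s the best achievable stays under 173.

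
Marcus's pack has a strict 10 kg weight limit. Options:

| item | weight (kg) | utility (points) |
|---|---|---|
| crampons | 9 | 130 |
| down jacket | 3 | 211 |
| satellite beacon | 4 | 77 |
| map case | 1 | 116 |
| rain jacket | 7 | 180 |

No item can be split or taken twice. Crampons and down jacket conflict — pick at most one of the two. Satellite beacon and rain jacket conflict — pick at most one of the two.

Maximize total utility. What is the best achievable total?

404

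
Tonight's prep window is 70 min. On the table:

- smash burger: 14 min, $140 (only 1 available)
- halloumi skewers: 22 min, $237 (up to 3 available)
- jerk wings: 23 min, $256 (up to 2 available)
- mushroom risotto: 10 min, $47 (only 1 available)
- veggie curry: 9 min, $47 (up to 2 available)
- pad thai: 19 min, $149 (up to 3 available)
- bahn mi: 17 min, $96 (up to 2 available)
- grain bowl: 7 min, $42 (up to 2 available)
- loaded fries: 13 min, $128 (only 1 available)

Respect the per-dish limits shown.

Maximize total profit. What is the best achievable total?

The ratio ordering already packs tightly: halloumi skewers + 2×jerk wings, 68 min, 749.
No other feasible combination exceeds 749.

749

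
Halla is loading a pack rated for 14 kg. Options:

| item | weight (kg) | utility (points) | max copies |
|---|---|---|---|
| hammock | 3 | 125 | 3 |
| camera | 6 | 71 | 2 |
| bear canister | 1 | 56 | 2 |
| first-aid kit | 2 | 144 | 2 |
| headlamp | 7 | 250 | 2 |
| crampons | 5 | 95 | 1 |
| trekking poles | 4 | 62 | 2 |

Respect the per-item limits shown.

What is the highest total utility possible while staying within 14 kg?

By utility per kg: first-aid kit 72.00, bear canister 56.00, hammock 41.67 lead.
Taking the top-ratio items first gives 2×hammock + 2×bear canister + 2×first-aid kit for 650 (12 kg).
Dropping bear canister frees 1 kg; slotting in hammock (3 kg) lifts the total to 719 at 14 kg.
Every other selection either busts 14 kg or exceeds an availability limit or fails to beat 719.

719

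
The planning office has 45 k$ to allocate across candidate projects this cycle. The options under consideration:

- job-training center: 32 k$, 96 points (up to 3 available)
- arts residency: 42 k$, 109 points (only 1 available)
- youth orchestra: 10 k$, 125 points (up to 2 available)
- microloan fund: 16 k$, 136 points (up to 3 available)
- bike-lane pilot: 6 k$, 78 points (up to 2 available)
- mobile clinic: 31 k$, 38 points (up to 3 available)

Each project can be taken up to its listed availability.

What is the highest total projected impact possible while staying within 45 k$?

A density-first pass picks 2×youth orchestra + 2×bike-lane pilot — 406 at 32 k$.
Dropping bike-lane pilot frees 6 k$; slotting in microloan fund (16 k$) lifts the total to 464 at 42 k$.
Every other selection either busts 45 k$ or exceeds an availability limit or fails to beat 464.

464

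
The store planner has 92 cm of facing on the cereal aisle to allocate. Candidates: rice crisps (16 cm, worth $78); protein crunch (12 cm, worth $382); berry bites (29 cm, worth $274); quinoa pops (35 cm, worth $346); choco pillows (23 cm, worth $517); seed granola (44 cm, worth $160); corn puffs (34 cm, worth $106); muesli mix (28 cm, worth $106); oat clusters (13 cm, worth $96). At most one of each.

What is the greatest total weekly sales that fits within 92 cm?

1341

Protein crunch + quinoa pops + choco pillows + oat clusters uses 83 of the 92 cm and totals 1341.
The spare 9 cm is too small for any remaining product, and no exchange beats 1341.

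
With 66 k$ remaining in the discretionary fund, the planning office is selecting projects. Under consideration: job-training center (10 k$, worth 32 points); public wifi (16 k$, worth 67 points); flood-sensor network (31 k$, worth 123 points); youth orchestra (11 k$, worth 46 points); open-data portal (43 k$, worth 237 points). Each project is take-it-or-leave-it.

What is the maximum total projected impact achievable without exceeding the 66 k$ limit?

315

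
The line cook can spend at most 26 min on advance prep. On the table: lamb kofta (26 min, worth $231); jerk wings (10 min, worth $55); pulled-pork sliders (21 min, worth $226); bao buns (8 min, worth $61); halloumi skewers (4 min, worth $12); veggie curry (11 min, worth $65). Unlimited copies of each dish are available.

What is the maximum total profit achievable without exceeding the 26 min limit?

238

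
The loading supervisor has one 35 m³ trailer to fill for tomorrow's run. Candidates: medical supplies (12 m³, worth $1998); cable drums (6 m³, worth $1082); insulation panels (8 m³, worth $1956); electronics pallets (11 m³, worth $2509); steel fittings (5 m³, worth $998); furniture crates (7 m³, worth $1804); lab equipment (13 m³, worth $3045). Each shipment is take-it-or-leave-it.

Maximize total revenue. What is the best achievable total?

A density-first pass picks insulation panels + steel fittings + furniture crates + lab equipment — 7803 at 33 m³.
Dropping steel fittings frees 5 m³; slotting in cable drums (6 m³) lifts the total to 7887 at 34 m³.
That's the maximum — no swap from here does better than 7887.

7887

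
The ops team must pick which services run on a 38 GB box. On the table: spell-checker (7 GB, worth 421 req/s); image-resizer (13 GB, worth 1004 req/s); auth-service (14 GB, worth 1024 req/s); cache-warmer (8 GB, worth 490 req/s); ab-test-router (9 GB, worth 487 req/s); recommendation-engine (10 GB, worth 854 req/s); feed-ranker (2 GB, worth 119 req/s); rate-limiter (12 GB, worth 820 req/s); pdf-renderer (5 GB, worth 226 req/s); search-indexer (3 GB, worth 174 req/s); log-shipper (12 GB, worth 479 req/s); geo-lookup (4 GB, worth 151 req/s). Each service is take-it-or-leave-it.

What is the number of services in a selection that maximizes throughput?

3

Best achievable throughput is 2882.
One optimal bundle: image-resizer + auth-service + recommendation-engine (37 GB).
Every optimal selection uses 3 services.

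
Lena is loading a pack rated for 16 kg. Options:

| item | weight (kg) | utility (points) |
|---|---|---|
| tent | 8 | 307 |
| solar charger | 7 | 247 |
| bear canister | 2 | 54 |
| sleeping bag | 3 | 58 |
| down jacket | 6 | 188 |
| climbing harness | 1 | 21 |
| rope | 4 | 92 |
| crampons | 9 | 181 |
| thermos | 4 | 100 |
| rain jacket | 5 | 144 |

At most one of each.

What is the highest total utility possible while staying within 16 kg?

Ranking by ratio (utility/kg): tent 38.38, solar charger 35.29, down jacket 31.33, rain jacket 28.80.
Tent + solar charger + climbing harness uses 16 of the 16 kg and totals 575.
The closest alternative, tent + solar charger, reaches only 554.

575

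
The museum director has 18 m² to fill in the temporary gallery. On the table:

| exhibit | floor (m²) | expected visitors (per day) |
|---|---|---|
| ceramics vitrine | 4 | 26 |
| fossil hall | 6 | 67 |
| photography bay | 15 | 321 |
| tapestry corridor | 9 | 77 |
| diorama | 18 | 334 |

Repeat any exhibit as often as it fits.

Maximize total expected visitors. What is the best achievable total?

By expected visitors per m²: photography bay 21.40, diorama 18.56, fossil hall 11.17, tapestry corridor 8.56 lead.
Greedy by ratio would take photography bay: 15 m² used, total 321.
Dropping photography bay frees 15 m²; slotting in diorama (18 m²) lifts the total to 334 at 18 m².
That's the maximum — no swap from here does better than 334.

334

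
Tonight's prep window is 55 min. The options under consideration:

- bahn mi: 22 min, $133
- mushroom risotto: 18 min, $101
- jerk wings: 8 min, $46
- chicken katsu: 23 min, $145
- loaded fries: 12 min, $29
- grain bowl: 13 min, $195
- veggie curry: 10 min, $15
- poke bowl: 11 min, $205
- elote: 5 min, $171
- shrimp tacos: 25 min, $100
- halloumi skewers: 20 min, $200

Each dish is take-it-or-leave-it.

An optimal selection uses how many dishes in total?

Best achievable profit is 771.
grain bowl + poke bowl + elote + halloumi skewers hits 771 at 49 min.
Every optimal selection uses 4 dishes.

4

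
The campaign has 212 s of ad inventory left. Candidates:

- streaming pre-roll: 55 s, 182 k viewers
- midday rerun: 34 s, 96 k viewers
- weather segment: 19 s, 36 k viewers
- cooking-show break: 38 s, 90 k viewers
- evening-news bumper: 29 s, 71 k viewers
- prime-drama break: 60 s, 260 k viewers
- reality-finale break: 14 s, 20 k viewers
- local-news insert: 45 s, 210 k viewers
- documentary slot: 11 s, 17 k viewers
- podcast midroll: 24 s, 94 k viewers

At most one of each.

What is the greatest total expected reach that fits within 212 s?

783

Density check — local-news insert 4.67, prime-drama break 4.33, podcast midroll 3.92, streaming pre-roll 3.31 are the best per s.
Filling by ratio: streaming pre-roll + weather segment + prime-drama break + local-news insert + podcast midroll for 782, with 9 s left unused.
Replace weather segment with reality-finale break + documentary slot: the trade gains 1 net, giving 783 at 209 s.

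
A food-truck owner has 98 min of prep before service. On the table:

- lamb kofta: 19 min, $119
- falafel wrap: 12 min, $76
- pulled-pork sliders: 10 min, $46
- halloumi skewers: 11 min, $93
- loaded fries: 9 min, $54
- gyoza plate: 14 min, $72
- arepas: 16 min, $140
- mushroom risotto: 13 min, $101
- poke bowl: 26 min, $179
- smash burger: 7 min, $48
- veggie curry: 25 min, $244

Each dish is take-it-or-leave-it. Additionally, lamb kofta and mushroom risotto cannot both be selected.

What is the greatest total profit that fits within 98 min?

805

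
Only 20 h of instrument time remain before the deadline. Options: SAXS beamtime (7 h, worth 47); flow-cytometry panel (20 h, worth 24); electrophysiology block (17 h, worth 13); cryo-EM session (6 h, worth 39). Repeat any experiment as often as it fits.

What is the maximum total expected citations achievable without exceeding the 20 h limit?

Density check — SAXS beamtime 6.71, cryo-EM session 6.50, flow-cytometry panel 1.20 are the best per h.
Best packing: 2×SAXS beamtime + cryo-EM session — 20 h, 133 total.

133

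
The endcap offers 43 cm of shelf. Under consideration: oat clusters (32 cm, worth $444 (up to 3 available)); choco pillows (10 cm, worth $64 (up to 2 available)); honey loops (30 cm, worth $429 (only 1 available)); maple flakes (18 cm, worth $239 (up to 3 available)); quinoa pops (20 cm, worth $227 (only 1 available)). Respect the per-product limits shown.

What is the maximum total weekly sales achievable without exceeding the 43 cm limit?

508

Taking the top-ratio products first gives choco pillows + honey loops for 493 (40 cm).
Dropping honey loops frees 30 cm; slotting in oat clusters (32 cm) lifts the total to 508 at 42 cm.
The spare 1 cm is too small for any remaining product, and no exchange beats 508.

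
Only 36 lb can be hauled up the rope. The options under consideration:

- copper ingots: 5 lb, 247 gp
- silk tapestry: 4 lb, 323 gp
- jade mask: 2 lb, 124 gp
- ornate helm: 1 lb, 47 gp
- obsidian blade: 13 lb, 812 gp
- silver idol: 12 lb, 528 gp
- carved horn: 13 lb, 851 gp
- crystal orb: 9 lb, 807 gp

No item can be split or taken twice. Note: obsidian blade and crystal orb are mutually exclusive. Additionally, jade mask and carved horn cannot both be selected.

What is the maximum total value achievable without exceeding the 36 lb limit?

2280

Copper ingots + silk tapestry + ornate helm + obsidian blade + carved horn uses 36 of the 36 lb and totals 2280.
Runner-up copper ingots + silk tapestry + ornate helm + carved horn + crystal orb tops out at 2275.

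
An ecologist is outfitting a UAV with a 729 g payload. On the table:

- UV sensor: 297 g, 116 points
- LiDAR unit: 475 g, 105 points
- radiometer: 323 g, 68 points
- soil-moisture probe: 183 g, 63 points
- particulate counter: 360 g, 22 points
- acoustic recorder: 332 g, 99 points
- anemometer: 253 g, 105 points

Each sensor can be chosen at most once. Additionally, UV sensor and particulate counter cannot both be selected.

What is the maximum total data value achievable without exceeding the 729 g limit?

221

Density check — anemometer 0.42, UV sensor 0.39, soil-moisture probe 0.34 are the best per g.
Taking UV sensor + anemometer: 550 g used, 221 in data value.
That's the maximum — no feasible swap from here does better than 221.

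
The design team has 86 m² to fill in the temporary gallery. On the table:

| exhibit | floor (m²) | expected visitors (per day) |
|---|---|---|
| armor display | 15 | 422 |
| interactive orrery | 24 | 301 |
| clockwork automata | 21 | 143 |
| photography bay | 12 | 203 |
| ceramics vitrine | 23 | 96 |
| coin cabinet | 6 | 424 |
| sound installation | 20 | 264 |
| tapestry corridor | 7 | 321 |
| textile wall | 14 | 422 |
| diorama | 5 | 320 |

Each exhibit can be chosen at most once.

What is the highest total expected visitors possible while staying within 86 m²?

2413

Ranking by ratio (expected visitors/m²): coin cabinet 70.67, diorama 64.00, tapestry corridor 45.86, textile wall 30.14.
Filling by ratio: armor display + photography bay + coin cabinet + sound installation + tapestry corridor + textile wall + diorama for 2376, with 7 m² left unused.
Replace sound installation with interactive orrery: the trade gains 37 net, giving 2413 at 83 m².
Runner-up armor display + photography bay + coin cabinet + sound installation + tapestry corridor + textile wall + diorama tops out at 2376.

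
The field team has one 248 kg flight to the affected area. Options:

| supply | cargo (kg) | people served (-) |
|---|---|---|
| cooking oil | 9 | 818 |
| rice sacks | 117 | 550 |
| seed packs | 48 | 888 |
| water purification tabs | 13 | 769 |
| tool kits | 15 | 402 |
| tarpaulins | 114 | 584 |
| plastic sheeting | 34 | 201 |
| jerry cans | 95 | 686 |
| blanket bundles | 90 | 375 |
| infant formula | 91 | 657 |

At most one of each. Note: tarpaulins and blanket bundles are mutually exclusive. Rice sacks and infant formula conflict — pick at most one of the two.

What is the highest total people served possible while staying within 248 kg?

The ratio ordering already packs tightly: cooking oil + seed packs + water purification tabs + tool kits + plastic sheeting + jerry cans, 214 kg, 3764.

3764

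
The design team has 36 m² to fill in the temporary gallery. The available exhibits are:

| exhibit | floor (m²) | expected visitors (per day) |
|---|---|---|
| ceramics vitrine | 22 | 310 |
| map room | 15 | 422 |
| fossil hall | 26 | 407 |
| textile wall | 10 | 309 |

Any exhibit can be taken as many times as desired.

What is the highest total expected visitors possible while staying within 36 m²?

1040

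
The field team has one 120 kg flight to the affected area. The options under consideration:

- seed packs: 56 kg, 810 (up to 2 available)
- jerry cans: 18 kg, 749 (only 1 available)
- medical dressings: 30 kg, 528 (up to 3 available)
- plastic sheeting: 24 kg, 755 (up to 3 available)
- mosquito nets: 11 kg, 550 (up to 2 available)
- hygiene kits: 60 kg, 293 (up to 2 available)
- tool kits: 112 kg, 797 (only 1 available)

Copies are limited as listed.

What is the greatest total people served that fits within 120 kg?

4114

Best packing: jerry cans + 3×plastic sheeting + 2×mosquito nets — 112 kg, 4114 total.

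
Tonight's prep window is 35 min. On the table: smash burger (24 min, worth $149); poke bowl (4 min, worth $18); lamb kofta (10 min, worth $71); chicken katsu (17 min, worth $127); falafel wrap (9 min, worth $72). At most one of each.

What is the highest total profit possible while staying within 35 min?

221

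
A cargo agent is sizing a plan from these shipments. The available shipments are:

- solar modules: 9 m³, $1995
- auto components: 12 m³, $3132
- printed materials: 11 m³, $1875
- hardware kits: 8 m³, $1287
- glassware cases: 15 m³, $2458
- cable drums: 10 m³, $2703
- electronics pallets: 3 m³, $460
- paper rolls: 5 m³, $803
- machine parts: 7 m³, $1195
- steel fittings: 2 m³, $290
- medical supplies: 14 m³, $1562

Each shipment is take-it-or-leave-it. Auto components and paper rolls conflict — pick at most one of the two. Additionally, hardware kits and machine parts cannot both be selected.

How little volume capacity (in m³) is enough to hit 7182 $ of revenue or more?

31

Need the lightest bundle worth ≥ 7182.
solar modules + auto components + cable drums reaches 7830 using 31 m³.
Below 31 m³ the best achievable stays under 7182.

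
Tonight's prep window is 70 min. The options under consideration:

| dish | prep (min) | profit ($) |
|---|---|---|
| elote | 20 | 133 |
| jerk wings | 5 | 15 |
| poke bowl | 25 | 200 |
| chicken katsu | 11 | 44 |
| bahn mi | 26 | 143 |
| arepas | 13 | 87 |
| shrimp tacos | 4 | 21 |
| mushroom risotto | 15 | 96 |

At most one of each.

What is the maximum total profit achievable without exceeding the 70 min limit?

465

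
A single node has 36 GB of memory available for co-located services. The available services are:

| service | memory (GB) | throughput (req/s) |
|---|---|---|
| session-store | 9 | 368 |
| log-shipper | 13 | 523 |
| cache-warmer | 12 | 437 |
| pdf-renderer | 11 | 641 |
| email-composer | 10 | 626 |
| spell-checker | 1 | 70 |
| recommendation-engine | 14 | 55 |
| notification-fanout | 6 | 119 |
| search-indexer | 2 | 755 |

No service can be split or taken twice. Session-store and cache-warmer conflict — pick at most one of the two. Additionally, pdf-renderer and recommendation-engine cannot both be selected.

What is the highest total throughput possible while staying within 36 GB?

2545

The ratio heuristic lands on session-store + pdf-renderer + email-composer + spell-checker + search-indexer (2460) but leaves 3 GB idle.
Replace session-store and spell-checker with log-shipper: the trade gains 85 net, giving 2545 at 36 GB.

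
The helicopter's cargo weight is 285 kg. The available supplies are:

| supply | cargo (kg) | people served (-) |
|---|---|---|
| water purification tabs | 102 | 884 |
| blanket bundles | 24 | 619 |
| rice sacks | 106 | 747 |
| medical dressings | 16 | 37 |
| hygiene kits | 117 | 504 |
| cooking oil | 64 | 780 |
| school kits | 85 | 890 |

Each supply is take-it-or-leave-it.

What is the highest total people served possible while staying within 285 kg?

3173

By people served per kg: blanket bundles 25.79, cooking oil 12.19, school kits 10.47, water purification tabs 8.67 lead.
Best packing: water purification tabs + blanket bundles + cooking oil + school kits — 275 kg, 3173 total.
That's the maximum — no swap from here does better than 3173.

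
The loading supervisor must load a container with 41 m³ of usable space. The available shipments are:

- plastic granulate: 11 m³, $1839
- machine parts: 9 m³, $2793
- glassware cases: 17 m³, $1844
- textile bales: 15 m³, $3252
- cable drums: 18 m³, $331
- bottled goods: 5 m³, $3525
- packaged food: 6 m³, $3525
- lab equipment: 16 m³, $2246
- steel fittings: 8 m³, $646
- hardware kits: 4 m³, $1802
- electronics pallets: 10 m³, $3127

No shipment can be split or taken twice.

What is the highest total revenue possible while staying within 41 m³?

By revenue per m³: bottled goods 705.00, packaged food 587.50, hardware kits 450.50, electronics pallets 312.70 lead.
The ratio heuristic lands on machine parts + bottled goods + packaged food + hardware kits + electronics pallets (14772) but leaves 7 m³ idle.
Replace machine parts with textile bales: the trade gains 459 net, giving 15231 at 40 m³.
Runner-up machine parts + textile bales + bottled goods + packaged food + hardware kits tops out at 14897.

15231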